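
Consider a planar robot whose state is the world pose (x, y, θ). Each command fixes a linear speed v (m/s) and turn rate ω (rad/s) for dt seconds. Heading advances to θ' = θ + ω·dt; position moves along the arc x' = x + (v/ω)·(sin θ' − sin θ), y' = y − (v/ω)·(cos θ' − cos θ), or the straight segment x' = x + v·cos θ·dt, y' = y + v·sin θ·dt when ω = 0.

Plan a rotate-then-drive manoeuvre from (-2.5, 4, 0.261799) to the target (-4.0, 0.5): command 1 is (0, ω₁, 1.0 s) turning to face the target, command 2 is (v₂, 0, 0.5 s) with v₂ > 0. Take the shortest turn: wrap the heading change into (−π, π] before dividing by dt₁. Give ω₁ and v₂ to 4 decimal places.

heading to target = atan2(0.5−4, -4−-2.5) = -1.9757
Δθ = wrap(-1.9757 − 0.2618) = -2.2375; ω₁ = Δθ/dt₁ = -2.2375
distance = √((-4−-2.5)² + (0.5−4)²) = 3.8079; v₂ = distance/dt₂ = 7.6158

ω₁ = -2.2375, v₂ = 7.6158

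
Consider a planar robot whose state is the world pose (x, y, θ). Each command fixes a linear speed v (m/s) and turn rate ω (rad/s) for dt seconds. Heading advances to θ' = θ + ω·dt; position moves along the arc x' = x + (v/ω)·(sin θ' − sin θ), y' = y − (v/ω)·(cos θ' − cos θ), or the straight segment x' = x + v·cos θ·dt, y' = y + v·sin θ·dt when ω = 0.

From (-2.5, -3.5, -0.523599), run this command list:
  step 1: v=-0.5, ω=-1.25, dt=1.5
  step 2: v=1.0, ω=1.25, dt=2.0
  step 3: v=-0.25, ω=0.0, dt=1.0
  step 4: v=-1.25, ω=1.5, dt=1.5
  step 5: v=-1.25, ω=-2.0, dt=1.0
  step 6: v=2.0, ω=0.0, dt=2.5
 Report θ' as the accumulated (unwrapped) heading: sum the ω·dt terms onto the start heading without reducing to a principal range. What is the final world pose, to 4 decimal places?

(1.7607, -4.9904, 0.3514)

step 1: θ'=-2.3986 (R=0.4000) → pose (-2.5706, -2.8590, -2.3986)
step 2: θ'=0.1014 (R=0.8000) → pose (-1.9484, -4.2441, 0.1014)
step 3: θ'=0.1014 (straight) → pose (-2.1971, -4.2694, 0.1014)
step 4: θ'=2.3514 (R=-0.8333) → pose (-2.7049, -5.6848, 2.3514)
step 5: θ'=0.3514 (R=0.6250) → pose (-2.9338, -6.7115, 0.3514)
step 6: θ'=0.3514 (straight) → pose (1.7607, -4.9904, 0.3514)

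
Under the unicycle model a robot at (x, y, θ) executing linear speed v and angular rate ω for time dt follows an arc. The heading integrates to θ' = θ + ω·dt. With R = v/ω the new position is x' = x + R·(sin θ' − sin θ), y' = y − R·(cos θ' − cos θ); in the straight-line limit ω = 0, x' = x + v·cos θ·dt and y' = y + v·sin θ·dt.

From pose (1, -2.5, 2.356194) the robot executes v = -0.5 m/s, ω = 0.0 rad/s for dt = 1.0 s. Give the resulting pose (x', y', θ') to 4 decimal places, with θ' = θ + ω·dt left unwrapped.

θ' = 2.3562 + 0.0·1.0 = 2.3562
ω = 0 → straight: x' = 1 + -0.5·cos(2.3562)·1.0 = 1.3536
y' = -2.5 + -0.5·sin(2.3562)·1.0 = -2.8536

(1.3536, -2.8536, 2.3562)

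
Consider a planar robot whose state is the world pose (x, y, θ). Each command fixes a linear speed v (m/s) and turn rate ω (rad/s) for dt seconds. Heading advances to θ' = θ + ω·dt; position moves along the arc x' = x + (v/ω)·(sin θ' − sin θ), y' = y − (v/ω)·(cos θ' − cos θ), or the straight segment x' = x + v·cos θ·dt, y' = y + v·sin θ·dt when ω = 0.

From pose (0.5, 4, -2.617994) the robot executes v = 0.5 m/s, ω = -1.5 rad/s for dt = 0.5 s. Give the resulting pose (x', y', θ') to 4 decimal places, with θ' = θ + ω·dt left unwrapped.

(0.2585, 3.9638, -3.3680)

θ' = -2.6180 + -1.5·0.5 = -3.3680
R = v/ω = 0.5/-1.5 = -0.3333
x' = 0.5 + -0.3333·(sin -3.3680 − sin -2.6180) = 0.2585
y' = 4 − -0.3333·(cos -3.3680 − cos -2.6180) = 3.9638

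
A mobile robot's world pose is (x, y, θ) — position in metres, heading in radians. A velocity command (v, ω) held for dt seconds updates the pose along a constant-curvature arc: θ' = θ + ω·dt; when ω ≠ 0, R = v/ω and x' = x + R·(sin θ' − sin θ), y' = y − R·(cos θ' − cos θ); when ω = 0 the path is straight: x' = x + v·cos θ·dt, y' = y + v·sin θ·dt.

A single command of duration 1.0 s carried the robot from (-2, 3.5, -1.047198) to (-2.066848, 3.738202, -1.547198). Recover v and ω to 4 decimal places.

v = -0.2500, ω = -0.5000

Δθ = -1.547198 − -1.047198 = -0.500000
ω = Δθ/dt = -0.500000/1.0 = -0.5000
R = −Δy/(cos θ' − cos θ) = 0.5000
v = R·ω = 0.5000·-0.5000 = -0.2500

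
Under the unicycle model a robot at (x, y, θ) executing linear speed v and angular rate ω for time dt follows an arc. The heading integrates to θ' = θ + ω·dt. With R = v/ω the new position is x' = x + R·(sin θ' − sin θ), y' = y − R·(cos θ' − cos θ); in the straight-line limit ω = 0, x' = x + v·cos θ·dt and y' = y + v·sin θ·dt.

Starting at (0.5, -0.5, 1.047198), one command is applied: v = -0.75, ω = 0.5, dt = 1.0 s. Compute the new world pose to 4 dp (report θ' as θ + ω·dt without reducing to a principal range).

(0.2995, -1.2146, 1.5472)

θ' = 1.0472 + 0.5·1.0 = 1.5472
R = v/ω = -0.75/0.5 = -1.5000
x' = 0.5 + -1.5000·(sin 1.5472 − sin 1.0472) = 0.2995
y' = -0.5 − -1.5000·(cos 1.5472 − cos 1.0472) = -1.2146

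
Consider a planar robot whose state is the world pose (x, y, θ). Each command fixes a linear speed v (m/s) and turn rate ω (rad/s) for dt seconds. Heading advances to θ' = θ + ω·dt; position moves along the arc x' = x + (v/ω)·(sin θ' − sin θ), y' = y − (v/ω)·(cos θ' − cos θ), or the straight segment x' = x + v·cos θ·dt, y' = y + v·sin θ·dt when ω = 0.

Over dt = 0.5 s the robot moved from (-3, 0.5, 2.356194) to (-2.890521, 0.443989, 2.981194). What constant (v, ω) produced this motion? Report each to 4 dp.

Δθ = 2.981194 − 2.356194 = 0.625000
ω = Δθ/dt = 0.625000/0.5 = 1.2500
R = Δx/(sin θ' − sin θ) = -0.2000
v = R·ω = -0.2000·1.2500 = -0.2500

v = -0.2500, ω = 1.2500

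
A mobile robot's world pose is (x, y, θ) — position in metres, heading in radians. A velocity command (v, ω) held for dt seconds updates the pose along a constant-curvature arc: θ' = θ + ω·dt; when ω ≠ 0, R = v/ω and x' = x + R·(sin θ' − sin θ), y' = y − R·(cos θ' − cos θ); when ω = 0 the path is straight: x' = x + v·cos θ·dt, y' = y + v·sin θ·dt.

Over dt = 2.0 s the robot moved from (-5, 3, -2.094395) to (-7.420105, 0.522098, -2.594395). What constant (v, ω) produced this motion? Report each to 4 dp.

Δθ = -2.594395 − -2.094395 = -0.500000
ω = Δθ/dt = -0.500000/2.0 = -0.2500
R = −Δy/(cos θ' − cos θ) = -7.0000
v = R·ω = -7.0000·-0.2500 = 1.7500

v = 1.7500, ω = -0.2500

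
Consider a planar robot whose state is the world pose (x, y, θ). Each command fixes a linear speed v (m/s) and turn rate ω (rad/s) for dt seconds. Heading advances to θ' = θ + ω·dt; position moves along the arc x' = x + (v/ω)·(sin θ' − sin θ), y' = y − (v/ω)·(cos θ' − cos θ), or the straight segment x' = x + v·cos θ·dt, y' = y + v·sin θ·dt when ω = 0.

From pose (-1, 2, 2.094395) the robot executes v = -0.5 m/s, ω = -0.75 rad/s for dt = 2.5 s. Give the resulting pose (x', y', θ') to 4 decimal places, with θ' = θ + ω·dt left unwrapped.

θ' = 2.0944 + -0.75·2.5 = 0.2194
R = v/ω = -0.5/-0.75 = 0.6667
x' = -1 + 0.6667·(sin 0.2194 − sin 2.0944) = -1.4323
y' = 2 − 0.6667·(cos 0.2194 − cos 2.0944) = 1.0160

(-1.4323, 1.0160, 0.2194)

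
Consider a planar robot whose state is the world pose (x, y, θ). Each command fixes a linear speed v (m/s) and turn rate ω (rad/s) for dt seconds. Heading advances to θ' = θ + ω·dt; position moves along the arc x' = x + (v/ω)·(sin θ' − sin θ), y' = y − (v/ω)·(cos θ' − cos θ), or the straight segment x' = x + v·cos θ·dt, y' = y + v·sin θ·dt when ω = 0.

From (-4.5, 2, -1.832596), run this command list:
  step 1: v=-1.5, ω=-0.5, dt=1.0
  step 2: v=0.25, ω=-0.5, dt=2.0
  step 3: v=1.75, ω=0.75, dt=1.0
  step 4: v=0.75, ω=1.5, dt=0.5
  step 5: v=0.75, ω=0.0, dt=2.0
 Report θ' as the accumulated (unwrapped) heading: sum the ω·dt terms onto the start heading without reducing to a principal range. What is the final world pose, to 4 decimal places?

(-6.5162, 1.0923, -1.8326)

step 1: θ'=-2.3326 (R=3.0000) → pose (-3.7730, 3.2942, -2.3326)
step 2: θ'=-3.3326 (R=-0.5000) → pose (-4.2297, 3.1484, -3.3326)
step 3: θ'=-2.5826 (R=2.3333) → pose (-5.9101, 2.8357, -2.5826)
step 4: θ'=-1.8326 (R=0.5000) → pose (-6.1279, 2.5412, -1.8326)
step 5: θ'=-1.8326 (straight) → pose (-6.5162, 1.0923, -1.8326)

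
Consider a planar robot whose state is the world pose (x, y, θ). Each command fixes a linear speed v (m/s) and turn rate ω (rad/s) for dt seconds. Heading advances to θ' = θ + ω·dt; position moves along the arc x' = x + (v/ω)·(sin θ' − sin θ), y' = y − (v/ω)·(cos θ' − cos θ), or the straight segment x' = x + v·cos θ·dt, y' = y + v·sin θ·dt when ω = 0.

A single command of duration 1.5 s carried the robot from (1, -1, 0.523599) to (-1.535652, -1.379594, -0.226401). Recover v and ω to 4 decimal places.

v = -1.7500, ω = -0.5000

Δθ = -0.226401 − 0.523599 = -0.750000
ω = Δθ/dt = -0.750000/1.5 = -0.5000
R = Δx/(sin θ' − sin θ) = 3.5000
v = R·ω = 3.5000·-0.5000 = -1.7500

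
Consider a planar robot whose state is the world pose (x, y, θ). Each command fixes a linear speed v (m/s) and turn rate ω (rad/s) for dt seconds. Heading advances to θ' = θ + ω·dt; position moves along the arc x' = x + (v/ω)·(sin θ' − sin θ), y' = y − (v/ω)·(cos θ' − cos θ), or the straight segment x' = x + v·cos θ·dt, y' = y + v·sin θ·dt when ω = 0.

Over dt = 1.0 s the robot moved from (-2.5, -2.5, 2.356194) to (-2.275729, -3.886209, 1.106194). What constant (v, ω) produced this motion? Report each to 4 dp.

Δθ = 1.106194 − 2.356194 = -1.250000
ω = Δθ/dt = -1.250000/1.0 = -1.2500
R = −Δy/(cos θ' − cos θ) = 1.2000
v = R·ω = 1.2000·-1.2500 = -1.5000

v = -1.5000, ω = -1.2500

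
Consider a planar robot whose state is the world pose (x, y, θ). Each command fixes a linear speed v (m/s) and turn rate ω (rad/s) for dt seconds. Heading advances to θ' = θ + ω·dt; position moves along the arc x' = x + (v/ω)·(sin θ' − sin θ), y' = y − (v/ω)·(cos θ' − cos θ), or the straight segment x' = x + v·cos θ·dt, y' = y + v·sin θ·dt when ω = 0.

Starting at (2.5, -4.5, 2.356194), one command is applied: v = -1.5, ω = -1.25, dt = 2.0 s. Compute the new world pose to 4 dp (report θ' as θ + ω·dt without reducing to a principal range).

θ' = 2.3562 + -1.25·2.0 = -0.1438
R = v/ω = -1.5/-1.25 = 1.2000
x' = 2.5 + 1.2000·(sin -0.1438 − sin 2.3562) = 1.4795
y' = -4.5 − 1.2000·(cos -0.1438 − cos 2.3562) = -6.5361

(1.4795, -6.5361, -0.1438)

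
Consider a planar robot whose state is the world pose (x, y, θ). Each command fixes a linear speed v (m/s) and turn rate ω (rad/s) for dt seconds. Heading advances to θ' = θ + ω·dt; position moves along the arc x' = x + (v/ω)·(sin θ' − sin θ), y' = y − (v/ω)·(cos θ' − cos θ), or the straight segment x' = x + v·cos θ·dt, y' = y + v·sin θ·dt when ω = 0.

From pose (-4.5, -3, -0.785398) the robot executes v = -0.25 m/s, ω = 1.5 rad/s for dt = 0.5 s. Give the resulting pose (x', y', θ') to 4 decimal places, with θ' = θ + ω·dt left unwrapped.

θ' = -0.7854 + 1.5·0.5 = -0.0354
R = v/ω = -0.25/1.5 = -0.1667
x' = -4.5 + -0.1667·(sin -0.0354 − sin -0.7854) = -4.6120
y' = -3 − -0.1667·(cos -0.0354 − cos -0.7854) = -2.9513

(-4.6120, -2.9513, -0.0354)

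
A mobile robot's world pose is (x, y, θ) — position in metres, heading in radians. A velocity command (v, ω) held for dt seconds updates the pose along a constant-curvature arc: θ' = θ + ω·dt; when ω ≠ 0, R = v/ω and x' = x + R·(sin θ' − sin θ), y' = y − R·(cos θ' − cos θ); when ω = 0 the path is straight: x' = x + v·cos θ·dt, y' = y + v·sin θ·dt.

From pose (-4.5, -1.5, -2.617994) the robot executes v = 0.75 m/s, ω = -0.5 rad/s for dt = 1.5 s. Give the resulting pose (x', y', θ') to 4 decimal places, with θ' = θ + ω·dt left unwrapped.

(-5.5867, -1.6627, -3.3680)

θ' = -2.6180 + -0.5·1.5 = -3.3680
R = v/ω = 0.75/-0.5 = -1.5000
x' = -4.5 + -1.5000·(sin -3.3680 − sin -2.6180) = -5.5867
y' = -1.5 − -1.5000·(cos -3.3680 − cos -2.6180) = -1.6627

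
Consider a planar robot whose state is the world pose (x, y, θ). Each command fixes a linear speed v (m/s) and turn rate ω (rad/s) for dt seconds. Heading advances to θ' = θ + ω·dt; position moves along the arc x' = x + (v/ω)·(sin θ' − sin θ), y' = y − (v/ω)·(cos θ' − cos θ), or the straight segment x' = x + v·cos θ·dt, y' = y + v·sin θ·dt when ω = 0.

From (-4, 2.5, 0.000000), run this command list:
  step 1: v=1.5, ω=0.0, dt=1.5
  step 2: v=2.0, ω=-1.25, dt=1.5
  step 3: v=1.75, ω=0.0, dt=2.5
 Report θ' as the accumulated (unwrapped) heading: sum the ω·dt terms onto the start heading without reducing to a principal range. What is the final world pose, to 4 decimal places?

(-1.5339, -3.7534, -1.8750)

step 1: θ'=0.0000 (straight) → pose (-1.7500, 2.5000, 0.0000)
step 2: θ'=-1.8750 (R=-1.6000) → pose (-0.2235, 0.4207, -1.8750)
step 3: θ'=-1.8750 (straight) → pose (-1.5339, -3.7534, -1.8750)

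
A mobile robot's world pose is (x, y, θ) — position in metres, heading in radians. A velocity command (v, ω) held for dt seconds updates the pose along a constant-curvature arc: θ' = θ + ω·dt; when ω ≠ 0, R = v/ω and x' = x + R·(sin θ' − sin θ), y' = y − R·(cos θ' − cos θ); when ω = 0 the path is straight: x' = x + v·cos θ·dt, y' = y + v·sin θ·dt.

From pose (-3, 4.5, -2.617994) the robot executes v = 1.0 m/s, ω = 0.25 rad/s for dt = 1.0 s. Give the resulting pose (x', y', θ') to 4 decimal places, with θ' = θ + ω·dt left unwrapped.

(-3.7949, 3.8975, -2.3680)

θ' = -2.6180 + 0.25·1.0 = -2.3680
R = v/ω = 1.0/0.25 = 4.0000
x' = -3 + 4.0000·(sin -2.3680 − sin -2.6180) = -3.7949
y' = 4.5 − 4.0000·(cos -2.3680 − cos -2.6180) = 3.8975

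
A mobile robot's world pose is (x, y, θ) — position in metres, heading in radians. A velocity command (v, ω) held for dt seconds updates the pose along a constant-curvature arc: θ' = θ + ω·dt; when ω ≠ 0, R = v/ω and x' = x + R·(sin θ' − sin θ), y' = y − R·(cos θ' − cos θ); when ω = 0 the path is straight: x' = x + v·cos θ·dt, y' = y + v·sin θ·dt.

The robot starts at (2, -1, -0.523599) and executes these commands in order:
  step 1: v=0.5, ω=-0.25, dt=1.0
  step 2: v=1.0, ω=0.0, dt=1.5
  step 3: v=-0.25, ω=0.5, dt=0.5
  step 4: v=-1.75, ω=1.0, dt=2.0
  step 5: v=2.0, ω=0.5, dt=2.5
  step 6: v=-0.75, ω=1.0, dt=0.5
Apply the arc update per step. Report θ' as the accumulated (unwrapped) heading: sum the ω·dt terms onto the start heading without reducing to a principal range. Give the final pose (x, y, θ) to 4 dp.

step 1: θ'=-0.7736 (R=-2.0000) → pose (2.3974, -1.3012, -0.7736)
step 2: θ'=-0.7736 (straight) → pose (3.4705, -2.3493, -0.7736)
step 3: θ'=-0.5236 (R=-0.5000) → pose (3.3712, -2.2740, -0.5236)
step 4: θ'=1.4764 (R=-1.7500) → pose (0.7540, -3.6246, 1.4764)
step 5: θ'=2.7264 (R=4.0000) → pose (-1.6148, 0.4126, 2.7264)
step 6: θ'=3.2264 (R=-0.7500) → pose (-1.2487, 0.3515, 3.2264)

(-1.2487, 0.3515, 3.2264)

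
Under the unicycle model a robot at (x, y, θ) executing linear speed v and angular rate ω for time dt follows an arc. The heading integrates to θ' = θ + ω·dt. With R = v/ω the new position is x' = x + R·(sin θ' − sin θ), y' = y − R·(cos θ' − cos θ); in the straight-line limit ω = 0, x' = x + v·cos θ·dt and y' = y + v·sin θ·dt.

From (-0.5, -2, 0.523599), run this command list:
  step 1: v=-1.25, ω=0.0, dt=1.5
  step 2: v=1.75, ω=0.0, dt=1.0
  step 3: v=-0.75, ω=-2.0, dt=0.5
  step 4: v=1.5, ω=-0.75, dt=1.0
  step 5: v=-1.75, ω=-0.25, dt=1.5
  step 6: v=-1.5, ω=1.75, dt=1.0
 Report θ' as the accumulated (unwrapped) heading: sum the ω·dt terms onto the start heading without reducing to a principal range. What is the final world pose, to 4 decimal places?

(-1.3937, 0.2785, 0.1486)

step 1: θ'=0.5236 (straight) → pose (-2.1238, -2.9375, 0.5236)
step 2: θ'=0.5236 (straight) → pose (-0.6083, -2.0625, 0.5236)
step 3: θ'=-0.4764 (R=0.3750) → pose (-0.9677, -2.0710, -0.4764)
step 4: θ'=-1.2264 (R=-2.0000) → pose (-0.0023, -3.1730, -1.2264)
step 5: θ'=-1.6014 (R=7.0000) → pose (-0.4101, -0.5954, -1.6014)
step 6: θ'=0.1486 (R=-0.8571) → pose (-1.3937, 0.2785, 0.1486)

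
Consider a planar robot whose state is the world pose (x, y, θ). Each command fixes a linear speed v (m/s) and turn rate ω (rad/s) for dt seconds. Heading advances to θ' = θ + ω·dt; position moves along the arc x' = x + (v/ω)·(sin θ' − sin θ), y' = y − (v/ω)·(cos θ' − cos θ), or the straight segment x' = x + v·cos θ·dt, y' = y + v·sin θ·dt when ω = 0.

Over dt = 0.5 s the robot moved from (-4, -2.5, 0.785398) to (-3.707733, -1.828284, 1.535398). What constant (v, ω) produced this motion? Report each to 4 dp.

Δθ = 1.535398 − 0.785398 = 0.750000
ω = Δθ/dt = 0.750000/0.5 = 1.5000
R = −Δy/(cos θ' − cos θ) = 1.0000
v = R·ω = 1.0000·1.5000 = 1.5000

v = 1.5000, ω = 1.5000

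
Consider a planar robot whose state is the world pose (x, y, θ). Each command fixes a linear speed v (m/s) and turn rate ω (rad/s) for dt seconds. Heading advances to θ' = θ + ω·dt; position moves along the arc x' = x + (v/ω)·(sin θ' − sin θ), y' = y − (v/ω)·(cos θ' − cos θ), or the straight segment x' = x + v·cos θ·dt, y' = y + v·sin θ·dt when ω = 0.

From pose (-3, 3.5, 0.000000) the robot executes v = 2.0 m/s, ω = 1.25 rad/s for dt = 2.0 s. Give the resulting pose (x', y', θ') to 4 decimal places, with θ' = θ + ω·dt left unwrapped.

(-2.0424, 6.3818, 2.5000)

θ' = 0.0000 + 1.25·2.0 = 2.5000
R = v/ω = 2.0/1.25 = 1.6000
x' = -3 + 1.6000·(sin 2.5000 − sin 0.0000) = -2.0424
y' = 3.5 − 1.6000·(cos 2.5000 − cos 0.0000) = 6.3818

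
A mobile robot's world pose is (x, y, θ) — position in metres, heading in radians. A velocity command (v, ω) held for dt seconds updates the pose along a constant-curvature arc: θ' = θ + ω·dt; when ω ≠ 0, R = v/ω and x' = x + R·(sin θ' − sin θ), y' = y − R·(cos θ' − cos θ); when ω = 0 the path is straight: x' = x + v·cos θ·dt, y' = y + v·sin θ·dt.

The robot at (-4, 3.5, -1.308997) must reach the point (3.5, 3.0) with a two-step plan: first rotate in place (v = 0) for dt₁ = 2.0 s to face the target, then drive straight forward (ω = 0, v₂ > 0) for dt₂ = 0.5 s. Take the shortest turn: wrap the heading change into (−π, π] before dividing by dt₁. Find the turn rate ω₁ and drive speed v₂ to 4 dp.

heading to target = atan2(3−3.5, 3.5−-4) = -0.0666
Δθ = wrap(-0.0666 − -1.3090) = 1.2424; ω₁ = Δθ/dt₁ = 0.6212
distance = √((3.5−-4)² + (3−3.5)²) = 7.5166; v₂ = distance/dt₂ = 15.0333

ω₁ = 0.6212, v₂ = 15.0333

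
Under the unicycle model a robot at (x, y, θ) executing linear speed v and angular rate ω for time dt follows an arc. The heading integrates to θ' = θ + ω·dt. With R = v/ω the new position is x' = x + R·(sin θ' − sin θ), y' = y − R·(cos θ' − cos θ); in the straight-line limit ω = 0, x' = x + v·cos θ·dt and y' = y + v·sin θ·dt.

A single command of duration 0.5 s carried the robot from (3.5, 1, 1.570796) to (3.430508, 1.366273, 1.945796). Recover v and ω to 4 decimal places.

Δθ = 1.945796 − 1.570796 = 0.375000
ω = Δθ/dt = 0.375000/0.5 = 0.7500
R = −Δy/(cos θ' − cos θ) = 1.0000
v = R·ω = 1.0000·0.7500 = 0.7500

v = 0.7500, ω = 0.7500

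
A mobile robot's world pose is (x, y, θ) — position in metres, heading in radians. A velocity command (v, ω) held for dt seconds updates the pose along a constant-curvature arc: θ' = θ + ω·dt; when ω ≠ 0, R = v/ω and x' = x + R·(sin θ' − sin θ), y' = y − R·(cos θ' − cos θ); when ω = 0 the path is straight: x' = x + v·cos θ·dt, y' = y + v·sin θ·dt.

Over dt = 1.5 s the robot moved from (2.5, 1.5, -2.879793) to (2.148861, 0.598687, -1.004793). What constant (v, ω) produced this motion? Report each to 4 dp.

Δθ = -1.004793 − -2.879793 = 1.875000
ω = Δθ/dt = 1.875000/1.5 = 1.2500
R = −Δy/(cos θ' − cos θ) = 0.6000
v = R·ω = 0.6000·1.2500 = 0.7500

v = 0.7500, ω = 1.2500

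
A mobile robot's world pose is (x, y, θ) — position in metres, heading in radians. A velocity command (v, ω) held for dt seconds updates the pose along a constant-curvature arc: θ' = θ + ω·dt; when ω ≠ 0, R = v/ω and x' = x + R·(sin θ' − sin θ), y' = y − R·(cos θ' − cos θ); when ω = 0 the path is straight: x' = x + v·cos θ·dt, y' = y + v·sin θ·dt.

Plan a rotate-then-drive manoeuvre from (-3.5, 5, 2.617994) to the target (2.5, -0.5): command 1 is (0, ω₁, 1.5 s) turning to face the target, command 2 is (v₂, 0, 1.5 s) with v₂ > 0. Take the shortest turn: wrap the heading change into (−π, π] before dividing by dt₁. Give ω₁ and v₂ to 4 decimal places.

ω₁ = 1.9488, v₂ = 5.4263

heading to target = atan2(-0.5−5, 2.5−-3.5) = -0.7419
Δθ = wrap(-0.7419 − 2.6180) = 2.9232; ω₁ = Δθ/dt₁ = 1.9488
distance = √((2.5−-3.5)² + (-0.5−5)²) = 8.1394; v₂ = distance/dt₂ = 5.4263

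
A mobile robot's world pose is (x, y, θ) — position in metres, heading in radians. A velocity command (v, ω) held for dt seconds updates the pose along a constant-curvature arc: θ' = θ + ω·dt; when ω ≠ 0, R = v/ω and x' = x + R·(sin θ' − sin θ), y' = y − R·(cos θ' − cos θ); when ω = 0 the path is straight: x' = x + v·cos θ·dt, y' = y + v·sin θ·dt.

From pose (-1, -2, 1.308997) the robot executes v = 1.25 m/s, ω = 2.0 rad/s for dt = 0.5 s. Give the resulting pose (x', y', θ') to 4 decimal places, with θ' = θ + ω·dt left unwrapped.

(-1.1414, -1.4176, 2.3090)

θ' = 1.3090 + 2.0·0.5 = 2.3090
R = v/ω = 1.25/2.0 = 0.6250
x' = -1 + 0.6250·(sin 2.3090 − sin 1.3090) = -1.1414
y' = -2 − 0.6250·(cos 2.3090 − cos 1.3090) = -1.4176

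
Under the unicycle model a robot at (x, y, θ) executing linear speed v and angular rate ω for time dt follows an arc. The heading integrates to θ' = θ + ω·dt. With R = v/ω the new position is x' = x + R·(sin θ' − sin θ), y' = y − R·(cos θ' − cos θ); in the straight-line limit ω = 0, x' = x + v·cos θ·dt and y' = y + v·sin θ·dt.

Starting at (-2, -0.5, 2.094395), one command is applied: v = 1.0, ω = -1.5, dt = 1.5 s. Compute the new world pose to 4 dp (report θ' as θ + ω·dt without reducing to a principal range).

θ' = 2.0944 + -1.5·1.5 = -0.1556
R = v/ω = 1.0/-1.5 = -0.6667
x' = -2 + -0.6667·(sin -0.1556 − sin 2.0944) = -1.3193
y' = -0.5 − -0.6667·(cos -0.1556 − cos 2.0944) = 0.4919

(-1.3193, 0.4919, -0.1556)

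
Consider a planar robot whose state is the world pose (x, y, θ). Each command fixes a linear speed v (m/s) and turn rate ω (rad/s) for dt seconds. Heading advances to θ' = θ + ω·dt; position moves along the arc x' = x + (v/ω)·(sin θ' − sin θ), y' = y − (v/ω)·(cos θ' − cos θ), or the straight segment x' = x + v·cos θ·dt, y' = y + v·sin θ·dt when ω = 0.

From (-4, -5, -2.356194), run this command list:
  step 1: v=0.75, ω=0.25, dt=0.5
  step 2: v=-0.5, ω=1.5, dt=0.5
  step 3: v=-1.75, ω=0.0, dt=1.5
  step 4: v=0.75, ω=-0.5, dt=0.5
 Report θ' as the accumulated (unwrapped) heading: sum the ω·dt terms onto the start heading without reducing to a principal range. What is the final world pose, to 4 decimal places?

step 1: θ'=-2.2312 (R=3.0000) → pose (-4.2479, -5.2810, -2.2312)
step 2: θ'=-1.4812 (R=-0.3333) → pose (-4.1792, -5.0467, -1.4812)
step 3: θ'=-1.4812 (straight) → pose (-4.4141, -2.4323, -1.4812)
step 4: θ'=-1.7312 (R=-1.5000) → pose (-4.4273, -2.8060, -1.7312)

(-4.4273, -2.8060, -1.7312)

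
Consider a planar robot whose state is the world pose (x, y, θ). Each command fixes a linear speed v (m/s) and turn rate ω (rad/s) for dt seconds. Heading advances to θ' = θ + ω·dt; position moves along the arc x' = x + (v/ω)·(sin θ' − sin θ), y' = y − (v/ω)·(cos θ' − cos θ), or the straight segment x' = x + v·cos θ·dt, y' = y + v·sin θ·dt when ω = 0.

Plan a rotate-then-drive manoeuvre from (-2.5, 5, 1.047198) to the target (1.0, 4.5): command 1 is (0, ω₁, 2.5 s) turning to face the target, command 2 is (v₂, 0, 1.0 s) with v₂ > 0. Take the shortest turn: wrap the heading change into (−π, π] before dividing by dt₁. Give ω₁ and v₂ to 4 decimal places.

ω₁ = -0.4756, v₂ = 3.5355

heading to target = atan2(4.5−5, 1−-2.5) = -0.1419
Δθ = wrap(-0.1419 − 1.0472) = -1.1891; ω₁ = Δθ/dt₁ = -0.4756
distance = √((1−-2.5)² + (4.5−5)²) = 3.5355; v₂ = distance/dt₂ = 3.5355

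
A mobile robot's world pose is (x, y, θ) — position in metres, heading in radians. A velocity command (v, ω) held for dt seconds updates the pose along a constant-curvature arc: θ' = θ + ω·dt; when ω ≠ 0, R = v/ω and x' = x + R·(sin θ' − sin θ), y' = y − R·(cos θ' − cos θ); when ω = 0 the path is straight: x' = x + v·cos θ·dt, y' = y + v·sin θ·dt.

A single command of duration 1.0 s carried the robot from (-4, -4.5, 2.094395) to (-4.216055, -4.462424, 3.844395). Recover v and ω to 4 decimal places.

Δθ = 3.844395 − 2.094395 = 1.750000
ω = Δθ/dt = 1.750000/1.0 = 1.7500
R = Δx/(sin θ' − sin θ) = 0.1429
v = R·ω = 0.1429·1.7500 = 0.2500

v = 0.2500, ω = 1.7500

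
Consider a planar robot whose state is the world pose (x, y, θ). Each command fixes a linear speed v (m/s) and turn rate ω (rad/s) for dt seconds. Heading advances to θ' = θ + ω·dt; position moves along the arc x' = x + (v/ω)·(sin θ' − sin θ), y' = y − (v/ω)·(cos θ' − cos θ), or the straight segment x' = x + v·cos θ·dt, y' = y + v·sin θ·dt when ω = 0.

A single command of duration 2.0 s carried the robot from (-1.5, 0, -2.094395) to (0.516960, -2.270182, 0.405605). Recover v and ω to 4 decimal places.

v = 2.0000, ω = 1.2500

Δθ = 0.405605 − -2.094395 = 2.500000
ω = Δθ/dt = 2.500000/2.0 = 1.2500
R = −Δy/(cos θ' − cos θ) = 1.6000
v = R·ω = 1.6000·1.2500 = 2.0000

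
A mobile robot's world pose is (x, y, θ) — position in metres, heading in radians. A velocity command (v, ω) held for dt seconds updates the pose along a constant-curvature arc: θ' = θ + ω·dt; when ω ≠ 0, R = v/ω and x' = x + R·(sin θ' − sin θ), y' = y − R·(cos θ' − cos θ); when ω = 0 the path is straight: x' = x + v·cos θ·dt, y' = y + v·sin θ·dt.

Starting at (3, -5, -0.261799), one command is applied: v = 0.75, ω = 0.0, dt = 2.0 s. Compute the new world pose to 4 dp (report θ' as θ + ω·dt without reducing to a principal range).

θ' = -0.2618 + 0.0·2.0 = -0.2618
ω = 0 → straight: x' = 3 + 0.75·cos(-0.2618)·2.0 = 4.4489
y' = -5 + 0.75·sin(-0.2618)·2.0 = -5.3882

(4.4489, -5.3882, -0.2618)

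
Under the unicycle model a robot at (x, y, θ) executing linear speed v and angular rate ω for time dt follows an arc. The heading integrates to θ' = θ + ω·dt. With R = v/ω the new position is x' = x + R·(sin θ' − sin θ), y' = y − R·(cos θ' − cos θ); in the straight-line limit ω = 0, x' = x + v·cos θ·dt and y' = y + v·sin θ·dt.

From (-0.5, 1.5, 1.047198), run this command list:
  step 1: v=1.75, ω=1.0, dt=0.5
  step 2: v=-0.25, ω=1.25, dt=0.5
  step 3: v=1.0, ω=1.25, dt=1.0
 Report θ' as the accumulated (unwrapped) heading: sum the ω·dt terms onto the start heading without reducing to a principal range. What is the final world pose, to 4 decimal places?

(-1.1122, 2.5319, 3.4222)

step 1: θ'=1.5472 (R=1.7500) → pose (-0.2660, 2.3337, 1.5472)
step 2: θ'=2.1722 (R=-0.2000) → pose (-0.2310, 2.2158, 2.1722)
step 3: θ'=3.4222 (R=0.8000) → pose (-1.1122, 2.5319, 3.4222)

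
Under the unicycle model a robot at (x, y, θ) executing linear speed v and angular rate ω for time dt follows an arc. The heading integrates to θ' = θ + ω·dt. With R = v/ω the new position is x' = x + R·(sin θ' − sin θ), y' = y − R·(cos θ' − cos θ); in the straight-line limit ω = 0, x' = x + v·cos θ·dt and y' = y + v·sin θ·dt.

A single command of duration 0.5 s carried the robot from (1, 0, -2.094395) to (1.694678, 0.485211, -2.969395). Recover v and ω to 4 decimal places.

Δθ = -2.969395 − -2.094395 = -0.875000
ω = Δθ/dt = -0.875000/0.5 = -1.7500
R = Δx/(sin θ' − sin θ) = 1.0000
v = R·ω = 1.0000·-1.7500 = -1.7500

v = -1.7500, ω = -1.7500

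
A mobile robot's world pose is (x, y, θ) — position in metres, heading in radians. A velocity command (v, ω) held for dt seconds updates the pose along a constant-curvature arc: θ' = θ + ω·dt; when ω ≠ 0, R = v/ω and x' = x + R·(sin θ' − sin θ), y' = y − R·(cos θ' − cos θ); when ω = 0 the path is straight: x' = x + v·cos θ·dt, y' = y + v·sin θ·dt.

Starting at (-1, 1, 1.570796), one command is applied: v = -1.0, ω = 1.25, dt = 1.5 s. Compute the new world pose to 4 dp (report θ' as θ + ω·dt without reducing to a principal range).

(0.0396, 0.2367, 3.4458)

θ' = 1.5708 + 1.25·1.5 = 3.4458
R = v/ω = -1.0/1.25 = -0.8000
x' = -1 + -0.8000·(sin 3.4458 − sin 1.5708) = 0.0396
y' = 1 − -0.8000·(cos 3.4458 − cos 1.5708) = 0.2367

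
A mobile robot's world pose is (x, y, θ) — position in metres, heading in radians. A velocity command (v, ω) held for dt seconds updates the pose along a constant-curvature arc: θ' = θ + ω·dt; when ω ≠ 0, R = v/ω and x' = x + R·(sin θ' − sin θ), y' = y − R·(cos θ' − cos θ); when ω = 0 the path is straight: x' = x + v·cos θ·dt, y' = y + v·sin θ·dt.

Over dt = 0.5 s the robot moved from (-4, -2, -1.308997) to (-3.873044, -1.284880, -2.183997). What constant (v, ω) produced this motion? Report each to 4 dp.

v = -1.5000, ω = -1.7500

Δθ = -2.183997 − -1.308997 = -0.875000
ω = Δθ/dt = -0.875000/0.5 = -1.7500
R = −Δy/(cos θ' − cos θ) = 0.8571
v = R·ω = 0.8571·-1.7500 = -1.5000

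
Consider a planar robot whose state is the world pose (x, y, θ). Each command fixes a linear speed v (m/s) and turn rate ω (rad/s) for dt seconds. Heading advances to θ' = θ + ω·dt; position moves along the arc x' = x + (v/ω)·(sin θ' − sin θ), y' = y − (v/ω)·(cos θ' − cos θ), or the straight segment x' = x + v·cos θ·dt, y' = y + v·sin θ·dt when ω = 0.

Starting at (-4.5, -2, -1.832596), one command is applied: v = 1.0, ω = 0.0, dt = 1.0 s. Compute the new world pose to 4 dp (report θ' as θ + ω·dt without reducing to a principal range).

θ' = -1.8326 + 0.0·1.0 = -1.8326
ω = 0 → straight: x' = -4.5 + 1.0·cos(-1.8326)·1.0 = -4.7588
y' = -2 + 1.0·sin(-1.8326)·1.0 = -2.9659

(-4.7588, -2.9659, -1.8326)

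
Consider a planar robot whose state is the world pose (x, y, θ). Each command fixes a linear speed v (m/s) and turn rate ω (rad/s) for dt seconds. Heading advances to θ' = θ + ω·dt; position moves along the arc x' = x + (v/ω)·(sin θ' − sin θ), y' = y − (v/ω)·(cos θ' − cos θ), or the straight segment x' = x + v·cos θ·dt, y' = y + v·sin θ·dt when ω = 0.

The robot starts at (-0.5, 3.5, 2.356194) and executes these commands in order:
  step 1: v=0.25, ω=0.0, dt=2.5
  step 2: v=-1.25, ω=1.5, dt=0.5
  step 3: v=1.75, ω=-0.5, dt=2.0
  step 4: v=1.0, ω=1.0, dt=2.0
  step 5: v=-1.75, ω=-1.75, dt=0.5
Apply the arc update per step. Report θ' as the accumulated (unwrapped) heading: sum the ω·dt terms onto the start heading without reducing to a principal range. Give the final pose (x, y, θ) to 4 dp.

(-4.2181, 5.8964, 3.2312)

step 1: θ'=2.3562 (straight) → pose (-0.9419, 3.9419, 2.3562)
step 2: θ'=3.1062 (R=-0.8333) → pose (-0.3822, 3.6984, 3.1062)
step 3: θ'=2.1062 (R=-3.5000) → pose (-3.2685, 5.4106, 2.1062)
step 4: θ'=4.1062 (R=1.0000) → pose (-4.9504, 5.4701, 4.1062)
step 5: θ'=3.2312 (R=1.0000) → pose (-4.2181, 5.8964, 3.2312)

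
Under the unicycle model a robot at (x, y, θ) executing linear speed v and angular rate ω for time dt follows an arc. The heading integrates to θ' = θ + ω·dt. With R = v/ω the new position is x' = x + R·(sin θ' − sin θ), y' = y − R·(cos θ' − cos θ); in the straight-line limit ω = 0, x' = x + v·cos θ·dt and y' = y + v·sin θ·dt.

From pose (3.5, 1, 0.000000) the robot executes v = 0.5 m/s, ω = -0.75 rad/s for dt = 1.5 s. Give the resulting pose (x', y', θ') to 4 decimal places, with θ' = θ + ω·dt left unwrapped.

θ' = 0.0000 + -0.75·1.5 = -1.1250
R = v/ω = 0.5/-0.75 = -0.6667
x' = 3.5 + -0.6667·(sin -1.1250 − sin 0.0000) = 4.1015
y' = 1 − -0.6667·(cos -1.1250 − cos 0.0000) = 0.6208

(4.1015, 0.6208, -1.1250)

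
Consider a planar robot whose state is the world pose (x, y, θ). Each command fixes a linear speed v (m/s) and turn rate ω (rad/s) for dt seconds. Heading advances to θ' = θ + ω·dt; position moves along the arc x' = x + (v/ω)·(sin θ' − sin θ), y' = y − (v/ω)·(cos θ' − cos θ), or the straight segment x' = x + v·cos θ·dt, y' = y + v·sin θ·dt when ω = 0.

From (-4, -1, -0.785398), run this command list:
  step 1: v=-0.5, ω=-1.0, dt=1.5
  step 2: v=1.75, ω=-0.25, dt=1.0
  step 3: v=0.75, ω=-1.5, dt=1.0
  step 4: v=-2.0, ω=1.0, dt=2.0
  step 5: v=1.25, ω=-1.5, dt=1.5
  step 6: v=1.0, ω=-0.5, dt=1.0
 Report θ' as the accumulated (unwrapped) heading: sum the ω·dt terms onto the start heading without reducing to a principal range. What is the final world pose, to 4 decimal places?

(-4.3288, -0.0274, -4.7854)

step 1: θ'=-2.2854 (R=0.5000) → pose (-4.0241, -0.3188, -2.2854)
step 2: θ'=-2.5354 (R=-7.0000) → pose (-5.3234, -1.4843, -2.5354)
step 3: θ'=-4.0354 (R=-0.5000) → pose (-5.9980, -1.3866, -4.0354)
step 4: θ'=-2.0354 (R=-2.0000) → pose (-2.6511, -1.0299, -2.0354)
step 5: θ'=-4.2854 (R=-0.8333) → pose (-4.1546, -1.0016, -4.2854)
step 6: θ'=-4.7854 (R=-2.0000) → pose (-4.3288, -0.0274, -4.7854)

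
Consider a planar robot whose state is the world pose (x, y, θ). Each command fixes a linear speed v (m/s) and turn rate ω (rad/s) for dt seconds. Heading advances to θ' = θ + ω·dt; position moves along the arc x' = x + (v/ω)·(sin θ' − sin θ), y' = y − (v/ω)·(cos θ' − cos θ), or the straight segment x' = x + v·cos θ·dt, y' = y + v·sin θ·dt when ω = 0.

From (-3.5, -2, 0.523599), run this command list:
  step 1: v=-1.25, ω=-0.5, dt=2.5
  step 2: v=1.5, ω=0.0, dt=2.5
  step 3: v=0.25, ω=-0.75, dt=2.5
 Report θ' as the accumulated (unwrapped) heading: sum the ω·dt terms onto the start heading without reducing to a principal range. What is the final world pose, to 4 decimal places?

(-3.6570, -4.7296, -2.6014)

step 1: θ'=-0.7264 (R=2.5000) → pose (-6.4105, -1.7039, -0.7264)
step 2: θ'=-0.7264 (straight) → pose (-3.6071, -4.1945, -0.7264)
step 3: θ'=-2.6014 (R=-0.3333) → pose (-3.6570, -4.7296, -2.6014)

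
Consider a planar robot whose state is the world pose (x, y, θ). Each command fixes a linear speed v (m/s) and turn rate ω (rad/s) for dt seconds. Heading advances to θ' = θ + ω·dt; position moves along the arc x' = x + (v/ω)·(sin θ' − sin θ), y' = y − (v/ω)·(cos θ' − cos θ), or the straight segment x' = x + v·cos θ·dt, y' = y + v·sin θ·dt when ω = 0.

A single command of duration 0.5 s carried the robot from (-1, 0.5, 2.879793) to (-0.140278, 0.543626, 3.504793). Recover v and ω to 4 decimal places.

v = -1.7500, ω = 1.2500

Δθ = 3.504793 − 2.879793 = 0.625000
ω = Δθ/dt = 0.625000/0.5 = 1.2500
R = Δx/(sin θ' − sin θ) = -1.4000
v = R·ω = -1.4000·1.2500 = -1.7500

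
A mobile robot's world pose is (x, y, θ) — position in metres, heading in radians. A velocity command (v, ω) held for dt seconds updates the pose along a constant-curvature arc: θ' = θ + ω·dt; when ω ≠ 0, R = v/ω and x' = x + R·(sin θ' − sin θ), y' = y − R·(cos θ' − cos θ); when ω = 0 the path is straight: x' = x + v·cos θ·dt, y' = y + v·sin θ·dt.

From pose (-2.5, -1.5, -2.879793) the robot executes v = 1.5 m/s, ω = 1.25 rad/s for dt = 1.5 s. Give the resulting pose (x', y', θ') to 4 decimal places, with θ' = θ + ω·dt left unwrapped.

(-3.2023, -3.3026, -1.0048)

θ' = -2.8798 + 1.25·1.5 = -1.0048
R = v/ω = 1.5/1.25 = 1.2000
x' = -2.5 + 1.2000·(sin -1.0048 − sin -2.8798) = -3.2023
y' = -1.5 − 1.2000·(cos -1.0048 − cos -2.8798) = -3.3026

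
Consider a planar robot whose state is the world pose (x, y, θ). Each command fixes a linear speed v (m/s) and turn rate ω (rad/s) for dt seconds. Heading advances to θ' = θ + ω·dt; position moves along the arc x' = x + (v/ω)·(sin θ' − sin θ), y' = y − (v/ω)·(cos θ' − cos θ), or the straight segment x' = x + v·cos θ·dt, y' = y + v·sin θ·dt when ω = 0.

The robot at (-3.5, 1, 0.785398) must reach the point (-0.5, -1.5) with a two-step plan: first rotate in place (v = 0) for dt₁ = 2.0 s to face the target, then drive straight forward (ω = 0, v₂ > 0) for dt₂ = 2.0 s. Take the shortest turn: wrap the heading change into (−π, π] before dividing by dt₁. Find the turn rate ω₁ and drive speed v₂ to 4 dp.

ω₁ = -0.7401, v₂ = 1.9526

heading to target = atan2(-1.5−1, -0.5−-3.5) = -0.6947
Δθ = wrap(-0.6947 − 0.7854) = -1.4801; ω₁ = Δθ/dt₁ = -0.7401
distance = √((-0.5−-3.5)² + (-1.5−1)²) = 3.9051; v₂ = distance/dt₂ = 1.9526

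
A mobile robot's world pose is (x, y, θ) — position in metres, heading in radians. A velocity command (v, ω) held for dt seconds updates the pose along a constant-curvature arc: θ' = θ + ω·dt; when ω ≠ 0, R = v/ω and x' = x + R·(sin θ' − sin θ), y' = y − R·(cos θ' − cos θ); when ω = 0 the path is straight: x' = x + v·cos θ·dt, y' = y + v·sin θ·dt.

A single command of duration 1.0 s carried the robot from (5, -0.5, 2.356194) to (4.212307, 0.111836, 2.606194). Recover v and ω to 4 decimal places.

v = 1.0000, ω = 0.2500

Δθ = 2.606194 − 2.356194 = 0.250000
ω = Δθ/dt = 0.250000/1.0 = 0.2500
R = Δx/(sin θ' − sin θ) = 4.0000
v = R·ω = 4.0000·0.2500 = 1.0000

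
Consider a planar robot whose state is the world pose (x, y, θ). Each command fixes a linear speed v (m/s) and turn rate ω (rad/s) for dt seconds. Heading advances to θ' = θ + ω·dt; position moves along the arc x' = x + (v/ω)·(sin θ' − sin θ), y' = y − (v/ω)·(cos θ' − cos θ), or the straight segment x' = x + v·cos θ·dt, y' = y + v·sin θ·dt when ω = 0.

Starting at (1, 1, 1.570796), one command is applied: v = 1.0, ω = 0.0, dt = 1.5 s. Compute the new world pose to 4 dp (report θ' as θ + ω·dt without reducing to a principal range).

θ' = 1.5708 + 0.0·1.5 = 1.5708
ω = 0 → straight: x' = 1 + 1.0·cos(1.5708)·1.5 = 1.0000
y' = 1 + 1.0·sin(1.5708)·1.5 = 2.5000

(1.0000, 2.5000, 1.5708)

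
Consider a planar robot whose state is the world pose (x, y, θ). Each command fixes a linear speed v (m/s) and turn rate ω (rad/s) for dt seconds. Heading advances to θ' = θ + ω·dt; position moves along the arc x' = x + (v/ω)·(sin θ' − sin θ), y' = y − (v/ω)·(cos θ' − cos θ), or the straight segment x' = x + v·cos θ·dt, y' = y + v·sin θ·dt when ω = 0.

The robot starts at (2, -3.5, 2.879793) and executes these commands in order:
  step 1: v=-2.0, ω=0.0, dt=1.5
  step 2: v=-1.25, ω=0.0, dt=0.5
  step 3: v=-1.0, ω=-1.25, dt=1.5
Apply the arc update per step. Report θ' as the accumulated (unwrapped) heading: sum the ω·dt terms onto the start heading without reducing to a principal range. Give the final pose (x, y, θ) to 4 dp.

step 1: θ'=2.8798 (straight) → pose (4.8978, -4.2765, 2.8798)
step 2: θ'=2.8798 (straight) → pose (5.5015, -4.4382, 2.8798)
step 3: θ'=1.0048 (R=0.8000) → pose (5.9697, -5.6400, 1.0048)

(5.9697, -5.6400, 1.0048)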